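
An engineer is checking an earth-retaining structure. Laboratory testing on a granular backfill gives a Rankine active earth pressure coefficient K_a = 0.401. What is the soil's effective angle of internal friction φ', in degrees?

25.3°

K_a = tan²(45° − φ/2) ⇒ 45° − φ/2 = arctan(√0.401) = 32.34°.
φ = 2(45° − 32.34°) = 25.31°.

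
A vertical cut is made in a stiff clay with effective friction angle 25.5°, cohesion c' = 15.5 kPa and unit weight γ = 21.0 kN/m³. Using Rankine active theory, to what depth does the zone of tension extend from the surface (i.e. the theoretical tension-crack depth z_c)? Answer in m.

K_a = tan²(45° − 25.5°/2) = 0.3981; √K_a = 0.6310.
The active pressure is zero where K_a γ z = 2c√K_a, so z_c = 2c/(γ√K_a) = 2×15.5/(21.0×0.6310) = 2.340 m.

2.34 m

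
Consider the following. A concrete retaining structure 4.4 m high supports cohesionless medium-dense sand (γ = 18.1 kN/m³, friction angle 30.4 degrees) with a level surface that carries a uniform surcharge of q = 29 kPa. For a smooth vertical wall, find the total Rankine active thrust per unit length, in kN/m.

K_a = tan²(45° − φ/2) = 0.3280.
Soil triangle: ½ K_a γ H² = 0.5×0.3280×18.1×4.4² = 57.47 kN/m.
Surcharge rectangle: K_a q H = 0.3280×29×4.4 = 41.85 kN/m.
Total = 57.47 + 41.85 = 99.32 kN/m.

99.3 kN/m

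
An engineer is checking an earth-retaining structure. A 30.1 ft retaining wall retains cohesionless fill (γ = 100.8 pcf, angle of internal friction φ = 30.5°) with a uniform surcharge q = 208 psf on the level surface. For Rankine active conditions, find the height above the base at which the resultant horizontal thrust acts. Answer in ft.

K_a = 0.3267.
Triangular part P₁ = ½K_aγH² = 14920 at H/3 = 10.03 ft; rectangular part P₂ = K_a q H = 2045 at H/2 = 15.05 ft.
ȳ = (P₁·10.03 + P₂·15.05)/(P₁+P₂) = 10.64 ft.

10.6 ft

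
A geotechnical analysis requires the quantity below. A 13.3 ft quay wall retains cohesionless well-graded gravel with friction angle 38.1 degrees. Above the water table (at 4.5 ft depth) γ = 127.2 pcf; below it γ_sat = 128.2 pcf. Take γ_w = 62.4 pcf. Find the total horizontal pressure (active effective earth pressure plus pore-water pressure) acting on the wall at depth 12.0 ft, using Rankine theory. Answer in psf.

720 psf

K_a = (1 − sin φ)/(1 + sin φ) = 0.2368.
γ' = 128.2 − 62.4 = 65.80 pcf.
Effective vertical stress at 12.0 ft: σ'_v = 127.2×4.5 + 65.80×7.50 = 1066 psf.
σ'_h = K_a σ'_v = 0.2368 × 1066 = 252.4 psf; u = γ_w × 7.50 = 468.0 psf.
Total σ_h = 252.4 + 468.0 = 720.4 psf.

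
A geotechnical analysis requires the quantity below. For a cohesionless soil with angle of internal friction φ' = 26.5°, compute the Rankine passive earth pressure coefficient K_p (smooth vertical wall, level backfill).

2.61

K_p = (1 + sin φ)/(1 − sin φ) = tan²(45° + 26.5°/2) = 2.611.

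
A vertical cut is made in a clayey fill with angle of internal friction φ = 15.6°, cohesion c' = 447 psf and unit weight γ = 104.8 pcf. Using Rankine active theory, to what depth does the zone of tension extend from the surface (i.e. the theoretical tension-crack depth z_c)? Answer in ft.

11.2 ft

K_a = tan²(45° − 15.6°/2) = 0.5761; √K_a = 0.7590.
The active pressure is zero where K_a γ z = 2c√K_a, so z_c = 2c/(γ√K_a) = 2×447/(104.8×0.7590) = 11.24 ft.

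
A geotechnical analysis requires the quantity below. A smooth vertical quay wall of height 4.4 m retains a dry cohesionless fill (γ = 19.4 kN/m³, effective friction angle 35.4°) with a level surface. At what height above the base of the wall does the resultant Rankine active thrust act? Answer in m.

K_a = 0.2664.
The pressure distribution is triangular, so the resultant acts at H/3 above the base = 4.4/3 = 1.467 m.

1.47 m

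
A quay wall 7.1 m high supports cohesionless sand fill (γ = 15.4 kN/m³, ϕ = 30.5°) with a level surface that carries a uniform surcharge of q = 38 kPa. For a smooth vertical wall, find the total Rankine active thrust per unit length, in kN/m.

215 kN/m

K_a = tan²(45° − φ/2) = 0.3267.
Soil triangle: ½ K_a γ H² = 0.5×0.3267×15.4×7.1² = 126.8 kN/m.
Surcharge rectangle: K_a q H = 0.3267×38×7.1 = 88.13 kN/m.
Total = 126.8 + 88.13 = 214.9 kN/m.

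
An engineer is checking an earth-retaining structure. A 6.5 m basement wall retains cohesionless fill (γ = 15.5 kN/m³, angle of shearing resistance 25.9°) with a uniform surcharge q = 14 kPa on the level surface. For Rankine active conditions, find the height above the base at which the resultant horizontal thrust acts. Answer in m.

2.40 m

K_a = 0.3920.
Triangular part P₁ = ½K_aγH² = 128.3 at H/3 = 2.167 m; rectangular part P₂ = K_a q H = 35.67 at H/2 = 3.250 m.
ȳ = (P₁·2.167 + P₂·3.250)/(P₁+P₂) = 2.402 m.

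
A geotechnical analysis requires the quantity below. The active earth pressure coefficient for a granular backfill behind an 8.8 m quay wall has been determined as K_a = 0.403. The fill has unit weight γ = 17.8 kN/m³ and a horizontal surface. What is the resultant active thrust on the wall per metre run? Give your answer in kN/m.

278 kN/m

P = ½ K_a γ H² = 0.5 × 0.403 × 17.8 × 8.8² = 277.8 kN/m.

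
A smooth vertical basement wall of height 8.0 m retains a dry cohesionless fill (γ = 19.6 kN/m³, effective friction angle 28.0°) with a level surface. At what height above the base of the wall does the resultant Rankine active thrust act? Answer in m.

2.67 m

K_a = 0.3610.
The pressure distribution is triangular, so the resultant acts at H/3 above the base = 8.0/3 = 2.667 m.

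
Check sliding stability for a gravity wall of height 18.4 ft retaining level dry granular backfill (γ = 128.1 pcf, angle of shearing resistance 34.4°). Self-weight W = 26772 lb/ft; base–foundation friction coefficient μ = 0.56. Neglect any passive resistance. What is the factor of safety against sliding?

K_a = tan²(45° − 34.4°/2) = 0.2780.
P_a = ½K_aγH² = 0.5×0.2780×128.1×18.4² = 6028 lb/ft, acting at H/3 = 6.133 ft above the base.
FS_sliding = μW / P_a = 0.56×26772 / 6028 = 2.487.

2.49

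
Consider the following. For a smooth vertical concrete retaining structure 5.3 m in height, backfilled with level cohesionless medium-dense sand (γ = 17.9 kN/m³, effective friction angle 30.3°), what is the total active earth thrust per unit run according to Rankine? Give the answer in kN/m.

K_a = tan²(45° − φ/2) = 0.3293.
P_a = ½ K_a γ H² = 0.5 × 0.3293 × 17.9 × 5.3² = 82.79 kN/m.

82.8 kN/m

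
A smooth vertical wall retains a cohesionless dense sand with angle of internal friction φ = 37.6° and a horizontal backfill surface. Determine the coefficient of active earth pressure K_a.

K_a = tan²(45° − φ/2) = tan²(26.20°) = 0.2421.

0.242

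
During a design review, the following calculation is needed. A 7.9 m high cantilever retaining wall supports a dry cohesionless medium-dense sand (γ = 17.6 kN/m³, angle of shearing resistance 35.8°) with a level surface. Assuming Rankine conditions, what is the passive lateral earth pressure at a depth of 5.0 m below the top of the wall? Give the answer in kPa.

336 kPa

K_p = (1 + sin φ)/(1 − sin φ) = 3.819.
σ_h = K_p γ z = 3.819 × 17.6 × 5.0 = 336.1 kPa.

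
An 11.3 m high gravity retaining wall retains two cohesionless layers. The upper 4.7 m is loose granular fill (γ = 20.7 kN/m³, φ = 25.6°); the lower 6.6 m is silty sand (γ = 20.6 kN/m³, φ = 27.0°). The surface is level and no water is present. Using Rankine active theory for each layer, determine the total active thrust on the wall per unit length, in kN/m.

K_a1 = tan²(45°−25.6°/2) = 0.3966; K_a2 = tan²(45°−27.0°/2) = 0.3755.
Layer 1: σ at base = K_a1 γ₁ h₁ = 38.58 kPa; P₁ = ½×38.58×4.7 = 90.67.
Layer 2: σ_v at top = γ₁h₁ = 97.29; σ_h top = K_a2×97.29 = 36.53; σ_h base = K_a2×(97.29+20.6×6.6) = 87.59.
P₂ = ½(36.53+87.59)×6.6 = 409.6. Total P_a = 90.67+409.6 = 500.3 kN/m.

500 kN/m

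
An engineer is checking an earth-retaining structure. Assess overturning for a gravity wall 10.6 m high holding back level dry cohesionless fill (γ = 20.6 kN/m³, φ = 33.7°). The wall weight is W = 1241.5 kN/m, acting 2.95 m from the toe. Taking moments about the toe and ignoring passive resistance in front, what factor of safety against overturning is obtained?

K_a = tan²(45° − 33.7°/2) = 0.2863.
P_a = ½K_aγH² = 0.5×0.2863×20.6×10.6² = 331.3 kN/m, acting at H/3 = 3.533 m above the base.
Overturning moment M_o = P_a × H/3 = 331.3 × 3.533 = 1171.
Resisting moment M_r = W × 2.95 = 1241.5 × 2.95 = 3662.
FS_overturning = M_r/M_o = 3662/1171 = 3.128.

3.13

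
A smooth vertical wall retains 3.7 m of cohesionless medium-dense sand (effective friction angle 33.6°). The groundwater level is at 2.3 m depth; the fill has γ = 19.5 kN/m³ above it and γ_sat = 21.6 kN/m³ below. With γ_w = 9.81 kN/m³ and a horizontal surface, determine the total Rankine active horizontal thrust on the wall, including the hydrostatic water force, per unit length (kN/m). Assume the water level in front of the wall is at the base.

45.8 kN/m

K_a = tan²(45° − φ/2) = 0.2875.
γ' = 21.6 − 9.81 = 11.79 kN/m³. Depth below WT = 1.4 m.
σ'_h at WT = K_a γ d_w = 12.89 kPa; at base = 12.89 + K_a γ' × 1.4 = 17.64 kPa.
P₁ (0–2.3 m) = ½×12.89×2.3 = 14.83. P₂ (2.3–3.7 m) = ½(12.89+17.64)×1.4 = 21.37.
P_w = ½ γ_w h₂² = 0.5×9.81×1.4² = 9.614. Total = 14.83+21.37+9.614 = 45.82 kN/m.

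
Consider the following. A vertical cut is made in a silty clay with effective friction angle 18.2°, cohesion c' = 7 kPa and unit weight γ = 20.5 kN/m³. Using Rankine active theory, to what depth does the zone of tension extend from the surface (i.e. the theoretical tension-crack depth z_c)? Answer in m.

K_a = tan²(45° − 18.2°/2) = 0.5240; √K_a = 0.7239.
The active pressure is zero where K_a γ z = 2c√K_a, so z_c = 2c/(γ√K_a) = 2×7/(20.5×0.7239) = 0.9434 m.

0.943 m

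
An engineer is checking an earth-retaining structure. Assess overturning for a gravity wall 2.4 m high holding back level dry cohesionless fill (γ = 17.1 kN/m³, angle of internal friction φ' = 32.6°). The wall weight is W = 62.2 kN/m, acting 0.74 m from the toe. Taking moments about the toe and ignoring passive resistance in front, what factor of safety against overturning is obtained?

3.90

K_a = tan²(45° − 32.6°/2) = 0.2997.
P_a = ½K_aγH² = 0.5×0.2997×17.1×2.4² = 14.76 kN/m, acting at H/3 = 0.8000 m above the base.
Overturning moment M_o = P_a × H/3 = 14.76 × 0.8000 = 11.81.
Resisting moment M_r = W × 0.74 = 62.2 × 0.74 = 46.03.
FS_overturning = M_r/M_o = 46.03/11.81 = 3.898.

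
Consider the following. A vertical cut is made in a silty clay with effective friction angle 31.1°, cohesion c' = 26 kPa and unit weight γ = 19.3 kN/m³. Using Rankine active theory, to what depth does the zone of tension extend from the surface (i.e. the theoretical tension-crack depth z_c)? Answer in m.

K_a = tan²(45° − 31.1°/2) = 0.3188; √K_a = 0.5646.
The active pressure is zero where K_a γ z = 2c√K_a, so z_c = 2c/(γ√K_a) = 2×26/(19.3×0.5646) = 4.772 m.

4.77 m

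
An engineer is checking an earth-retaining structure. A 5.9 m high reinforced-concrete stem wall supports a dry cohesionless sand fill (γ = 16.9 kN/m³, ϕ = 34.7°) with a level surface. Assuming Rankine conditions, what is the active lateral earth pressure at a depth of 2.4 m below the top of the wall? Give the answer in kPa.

K_a = (1 − sin φ)/(1 + sin φ) = 0.2745.
σ_h = K_a γ z = 0.2745 × 16.9 × 2.4 = 11.13 kPa.

11.1 kPa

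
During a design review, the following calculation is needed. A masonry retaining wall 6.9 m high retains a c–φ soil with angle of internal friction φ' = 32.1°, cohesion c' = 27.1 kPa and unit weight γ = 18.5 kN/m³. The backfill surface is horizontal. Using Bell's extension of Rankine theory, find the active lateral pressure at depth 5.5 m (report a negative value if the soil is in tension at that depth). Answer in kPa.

K_a = (1 − sin φ)/(1 + sin φ) = 0.3060.
σ_a = K_a γ z − 2c√K_a = 0.3060×18.5×5.5 − 2×27.1×0.5532 = 1.153 kPa.

1.15 kPa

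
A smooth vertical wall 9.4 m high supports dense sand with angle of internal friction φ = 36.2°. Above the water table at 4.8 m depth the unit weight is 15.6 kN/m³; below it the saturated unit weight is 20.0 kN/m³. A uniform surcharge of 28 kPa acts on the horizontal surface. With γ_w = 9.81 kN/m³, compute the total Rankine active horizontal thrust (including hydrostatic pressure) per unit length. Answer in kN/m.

334 kN/m

K_a = tan²(45° − φ/2) = 0.2574.
γ' = 20.0 − 9.81 = 10.19 kN/m³. h₂ = H − d_w = 4.6 m.
σ'_h: at surface K_a·q = 7.207; at WT K_a(q+γd_w) = 26.48; at base K_a(q+γd_w+γ'h₂) = 38.54 kPa.
P₁ = ½(7.207+26.48)×4.8 = 80.85; P₂ = ½(26.48+38.54)×4.6 = 149.6; P_w = ½γ_w h₂² = 103.8.
Total = 80.85+149.6+103.8 = 334.2 kN/m.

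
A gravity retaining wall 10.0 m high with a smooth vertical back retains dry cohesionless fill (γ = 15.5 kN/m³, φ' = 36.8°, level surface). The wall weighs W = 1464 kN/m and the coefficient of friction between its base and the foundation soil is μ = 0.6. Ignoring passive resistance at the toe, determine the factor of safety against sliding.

K_a = tan²(45° − 36.8°/2) = 0.2508.
P_a = ½K_aγH² = 0.5×0.2508×15.5×10.0² = 194.3 kN/m, acting at H/3 = 3.333 m above the base.
FS_sliding = μW / P_a = 0.6×1464 / 194.3 = 4.520.

4.52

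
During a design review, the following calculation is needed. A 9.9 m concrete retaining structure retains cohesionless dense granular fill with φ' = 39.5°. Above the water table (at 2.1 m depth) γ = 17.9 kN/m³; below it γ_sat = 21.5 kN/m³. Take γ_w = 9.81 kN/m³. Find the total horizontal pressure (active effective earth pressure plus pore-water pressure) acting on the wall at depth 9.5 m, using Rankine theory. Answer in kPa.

100 kPa

K_a = (1 − sin φ)/(1 + sin φ) = 0.2224.
γ' = 21.5 − 9.81 = 11.69 kN/m³.
Effective vertical stress at 9.5 m: σ'_v = 17.9×2.1 + 11.69×7.40 = 124.1 kPa.
σ'_h = K_a σ'_v = 0.2224 × 124.1 = 27.60 kPa; u = γ_w × 7.40 = 72.59 kPa.
Total σ_h = 27.60 + 72.59 = 100.2 kPa.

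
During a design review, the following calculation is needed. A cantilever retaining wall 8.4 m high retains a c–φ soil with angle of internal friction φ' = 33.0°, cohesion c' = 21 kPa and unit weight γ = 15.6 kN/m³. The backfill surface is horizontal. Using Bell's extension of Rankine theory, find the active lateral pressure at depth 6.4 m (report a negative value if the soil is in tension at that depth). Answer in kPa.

K_a = (1 − sin φ)/(1 + sin φ) = 0.2948.
σ_a = K_a γ z − 2c√K_a = 0.2948×15.6×6.4 − 2×21×0.5430 = 6.629 kPa.

6.63 kPa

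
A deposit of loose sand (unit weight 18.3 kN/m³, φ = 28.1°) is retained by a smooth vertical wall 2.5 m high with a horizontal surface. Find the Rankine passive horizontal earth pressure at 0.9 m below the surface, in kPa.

45.8 kPa

K_p = (1 + sin φ)/(1 − sin φ) = 2.781.
σ_h = K_p γ z = 2.781 × 18.3 × 0.9 = 45.80 kPa.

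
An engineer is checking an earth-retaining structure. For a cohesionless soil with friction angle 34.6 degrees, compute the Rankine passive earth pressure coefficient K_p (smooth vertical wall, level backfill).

K_p = (1 + sin φ)/(1 − sin φ) = tan²(45° + 34.6°/2) = 3.628.

3.63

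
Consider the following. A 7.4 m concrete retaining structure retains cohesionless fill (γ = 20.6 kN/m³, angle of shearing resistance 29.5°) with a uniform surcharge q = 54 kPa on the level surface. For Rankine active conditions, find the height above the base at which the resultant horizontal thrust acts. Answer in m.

2.98 m

K_a = 0.3401.
Triangular part P₁ = ½K_aγH² = 191.8 at H/3 = 2.467 m; rectangular part P₂ = K_a q H = 135.9 at H/2 = 3.700 m.
ȳ = (P₁·2.467 + P₂·3.700)/(P₁+P₂) = 2.978 m.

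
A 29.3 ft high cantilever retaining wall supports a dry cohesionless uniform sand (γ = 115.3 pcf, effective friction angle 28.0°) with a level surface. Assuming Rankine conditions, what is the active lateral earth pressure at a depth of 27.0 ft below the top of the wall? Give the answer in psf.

1120 psf

K_a = (1 − sin φ)/(1 + sin φ) = 0.3610.
σ_h = K_a γ z = 0.3610 × 115.3 × 27.0 = 1124 psf.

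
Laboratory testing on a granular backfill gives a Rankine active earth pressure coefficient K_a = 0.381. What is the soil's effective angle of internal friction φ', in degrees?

26.6°

K_a = tan²(45° − φ/2) ⇒ 45° − φ/2 = arctan(√0.381) = 31.69°.
φ = 2(45° − 31.69°) = 26.63°.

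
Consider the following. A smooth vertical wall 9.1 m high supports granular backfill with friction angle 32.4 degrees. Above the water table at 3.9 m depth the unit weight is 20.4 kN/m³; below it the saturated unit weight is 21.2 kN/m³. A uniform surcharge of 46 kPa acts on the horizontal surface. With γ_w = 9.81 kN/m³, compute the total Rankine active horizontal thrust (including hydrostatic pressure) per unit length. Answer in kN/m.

478 kN/m

K_a = tan²(45° − φ/2) = 0.3022.
γ' = 21.2 − 9.81 = 11.39 kN/m³. h₂ = H − d_w = 5.2 m.
σ'_h: at surface K_a·q = 13.90; at WT K_a(q+γd_w) = 37.95; at base K_a(q+γd_w+γ'h₂) = 55.85 kPa.
P₁ = ½(13.90+37.95)×3.9 = 101.1; P₂ = ½(37.95+55.85)×5.2 = 243.9; P_w = ½γ_w h₂² = 132.6.
Total = 101.1+243.9+132.6 = 477.6 kN/m.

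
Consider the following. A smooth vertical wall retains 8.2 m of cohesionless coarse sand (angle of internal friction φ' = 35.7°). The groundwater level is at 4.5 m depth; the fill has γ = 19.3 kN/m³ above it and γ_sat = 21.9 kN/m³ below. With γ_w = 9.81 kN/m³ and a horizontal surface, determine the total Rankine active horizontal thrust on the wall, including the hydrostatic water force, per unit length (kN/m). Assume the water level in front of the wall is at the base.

225 kN/m

K_a = tan²(45° − φ/2) = 0.2630.
γ' = 21.9 − 9.81 = 12.09 kN/m³. Depth below WT = 3.7 m.
σ'_h at WT = K_a γ d_w = 22.84 kPa; at base = 22.84 + K_a γ' × 3.7 = 34.61 kPa.
P₁ (0–4.5 m) = ½×22.84×4.5 = 51.39. P₂ (4.5–8.2 m) = ½(22.84+34.61)×3.7 = 106.3.
P_w = ½ γ_w h₂² = 0.5×9.81×3.7² = 67.15. Total = 51.39+106.3+67.15 = 224.8 kN/m.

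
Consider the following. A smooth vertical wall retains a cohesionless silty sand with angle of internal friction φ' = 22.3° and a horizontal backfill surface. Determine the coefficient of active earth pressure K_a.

0.450

K_a = (1 − sin φ)/(1 + sin φ) = (1 − sin 22.3°)/(1 + sin 22.3°) = 0.4498.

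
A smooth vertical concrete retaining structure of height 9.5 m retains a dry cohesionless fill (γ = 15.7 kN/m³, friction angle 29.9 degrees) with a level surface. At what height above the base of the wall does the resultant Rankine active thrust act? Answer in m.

3.17 m

K_a = 0.3347.
The pressure distribution is triangular, so the resultant acts at H/3 above the base = 9.5/3 = 3.167 m.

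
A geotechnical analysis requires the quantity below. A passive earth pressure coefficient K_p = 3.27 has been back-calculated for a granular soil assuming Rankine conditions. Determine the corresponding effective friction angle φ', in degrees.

K_p = (1+sin φ)/(1−sin φ) ⇒ sin φ = (K_p − 1)/(K_p + 1) = 0.5316.
φ = arcsin(0.5316) = 32.11°.

32.1°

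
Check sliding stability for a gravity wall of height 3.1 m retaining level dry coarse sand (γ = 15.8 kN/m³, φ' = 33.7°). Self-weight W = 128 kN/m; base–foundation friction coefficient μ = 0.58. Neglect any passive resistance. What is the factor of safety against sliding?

K_a = tan²(45° − 33.7°/2) = 0.2863.
P_a = ½K_aγH² = 0.5×0.2863×15.8×3.1² = 21.74 kN/m, acting at H/3 = 1.033 m above the base.
FS_sliding = μW / P_a = 0.58×128 / 21.74 = 3.416.

3.42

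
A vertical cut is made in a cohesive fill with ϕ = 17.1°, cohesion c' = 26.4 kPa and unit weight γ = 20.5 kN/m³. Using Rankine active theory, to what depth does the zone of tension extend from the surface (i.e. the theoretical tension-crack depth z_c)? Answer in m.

3.49 m

K_a = tan²(45° − 17.1°/2) = 0.5455; √K_a = 0.7386.
The active pressure is zero where K_a γ z = 2c√K_a, so z_c = 2c/(γ√K_a) = 2×26.4/(20.5×0.7386) = 3.487 m.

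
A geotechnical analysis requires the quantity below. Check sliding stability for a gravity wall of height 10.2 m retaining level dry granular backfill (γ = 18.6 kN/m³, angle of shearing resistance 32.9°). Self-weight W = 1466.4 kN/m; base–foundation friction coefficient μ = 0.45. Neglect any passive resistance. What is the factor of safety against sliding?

2.30

K_a = tan²(45° − 32.9°/2) = 0.2960.
P_a = ½K_aγH² = 0.5×0.2960×18.6×10.2² = 286.4 kN/m, acting at H/3 = 3.400 m above the base.
FS_sliding = μW / P_a = 0.45×1466.4 / 286.4 = 2.304.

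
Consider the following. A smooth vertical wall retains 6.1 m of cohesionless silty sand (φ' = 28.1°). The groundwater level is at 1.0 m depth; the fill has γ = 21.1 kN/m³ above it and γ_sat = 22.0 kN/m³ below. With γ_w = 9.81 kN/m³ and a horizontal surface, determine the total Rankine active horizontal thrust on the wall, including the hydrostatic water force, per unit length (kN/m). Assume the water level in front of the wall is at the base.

227 kN/m

K_a = tan²(45° − φ/2) = 0.3596.
γ' = 22.0 − 9.81 = 12.19 kN/m³. Depth below WT = 5.1 m.
σ'_h at WT = K_a γ d_w = 7.588 kPa; at base = 7.588 + K_a γ' × 5.1 = 29.94 kPa.
P₁ (0–1.0 m) = ½×7.588×1.0 = 3.794. P₂ (1.0–6.1 m) = ½(7.588+29.94)×5.1 = 95.71.
P_w = ½ γ_w h₂² = 0.5×9.81×5.1² = 127.6. Total = 3.794+95.71+127.6 = 227.1 kN/m.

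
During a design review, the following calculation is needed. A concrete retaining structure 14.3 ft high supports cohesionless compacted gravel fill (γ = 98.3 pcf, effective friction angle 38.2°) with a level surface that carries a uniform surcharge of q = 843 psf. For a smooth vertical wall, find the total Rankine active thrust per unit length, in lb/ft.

5210 lb/ft

K_a = tan²(45° − φ/2) = 0.2358.
Soil triangle: ½ K_a γ H² = 0.5×0.2358×98.3×14.3² = 2370 lb/ft.
Surcharge rectangle: K_a q H = 0.2358×843×14.3 = 2842 lb/ft.
Total = 2370 + 2842 = 5212 lb/ft.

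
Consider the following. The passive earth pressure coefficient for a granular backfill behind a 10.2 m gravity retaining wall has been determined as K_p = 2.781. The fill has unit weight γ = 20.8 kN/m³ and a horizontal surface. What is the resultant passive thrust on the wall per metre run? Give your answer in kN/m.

P = ½ K_p γ H² = 0.5 × 2.781 × 20.8 × 10.2² = 3009 kN/m.

3010 kN/m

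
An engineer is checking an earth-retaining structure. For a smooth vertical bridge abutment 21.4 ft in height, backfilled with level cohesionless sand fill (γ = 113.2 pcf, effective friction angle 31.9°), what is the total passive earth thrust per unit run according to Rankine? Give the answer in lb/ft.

K_p = tan²(45° + φ/2) = 3.241.
P_p = ½ K_p γ H² = 0.5 × 3.241 × 113.2 × 21.4² = 84010 lb/ft.

84000 lb/ft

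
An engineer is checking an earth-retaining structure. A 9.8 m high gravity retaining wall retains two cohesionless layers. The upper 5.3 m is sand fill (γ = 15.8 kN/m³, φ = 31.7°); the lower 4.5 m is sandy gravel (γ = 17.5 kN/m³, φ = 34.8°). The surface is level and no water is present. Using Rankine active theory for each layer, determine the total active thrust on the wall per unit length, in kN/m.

K_a1 = tan²(45°−31.7°/2) = 0.3111; K_a2 = tan²(45°−34.8°/2) = 0.2733.
Layer 1: σ at base = K_a1 γ₁ h₁ = 26.05 kPa; P₁ = ½×26.05×5.3 = 69.03.
Layer 2: σ_v at top = γ₁h₁ = 83.74; σ_h top = K_a2×83.74 = 22.89; σ_h base = K_a2×(83.74+17.5×4.5) = 44.41.
P₂ = ½(22.89+44.41)×4.5 = 151.4. Total P_a = 69.03+151.4 = 220.4 kN/m.

220 kN/m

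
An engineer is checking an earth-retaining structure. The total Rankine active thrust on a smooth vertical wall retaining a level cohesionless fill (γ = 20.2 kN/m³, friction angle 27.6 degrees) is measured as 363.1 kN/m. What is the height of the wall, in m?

9.90 m

K_a = 0.3668. P_a = ½ K_a γ H² ⇒ H = √(2P_a/(K_a γ)).
H = √(2×363.1/(0.3668×20.2)) = 9.900 m.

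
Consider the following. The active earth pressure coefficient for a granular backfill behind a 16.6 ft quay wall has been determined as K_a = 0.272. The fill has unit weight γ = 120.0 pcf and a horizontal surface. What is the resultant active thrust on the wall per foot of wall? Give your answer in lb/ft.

4500 lb/ft

P = ½ K_a γ H² = 0.5 × 0.272 × 120.0 × 16.6² = 4497 lb/ft.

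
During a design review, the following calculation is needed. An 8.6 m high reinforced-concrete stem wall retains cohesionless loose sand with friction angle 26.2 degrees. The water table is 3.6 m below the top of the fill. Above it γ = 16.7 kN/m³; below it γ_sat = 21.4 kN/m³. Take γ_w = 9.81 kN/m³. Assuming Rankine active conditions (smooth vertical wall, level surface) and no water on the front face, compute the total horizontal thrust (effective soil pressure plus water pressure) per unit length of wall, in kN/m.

337 kN/m

K_a = tan²(45° − φ/2) = 0.3874.
γ' = 21.4 − 9.81 = 11.59 kN/m³. Depth below WT = 5.0 m.
σ'_h at WT = K_a γ d_w = 23.29 kPa; at base = 23.29 + K_a γ' × 5.0 = 45.74 kPa.
P₁ (0–3.6 m) = ½×23.29×3.6 = 41.93. P₂ (3.6–8.6 m) = ½(23.29+45.74)×5.0 = 172.6.
P_w = ½ γ_w h₂² = 0.5×9.81×5.0² = 122.6. Total = 41.93+172.6+122.6 = 337.1 kN/m.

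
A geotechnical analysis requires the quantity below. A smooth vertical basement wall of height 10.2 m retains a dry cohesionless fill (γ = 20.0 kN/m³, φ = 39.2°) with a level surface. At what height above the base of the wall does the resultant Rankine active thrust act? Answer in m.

3.40 m

K_a = 0.2255.
The pressure distribution is triangular, so the resultant acts at H/3 above the base = 10.2/3 = 3.400 m.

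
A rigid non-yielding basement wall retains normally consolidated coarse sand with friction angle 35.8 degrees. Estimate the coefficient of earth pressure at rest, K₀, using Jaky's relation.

K₀ = 1 − sin φ' = 1 − sin 35.8° = 0.4150.

0.415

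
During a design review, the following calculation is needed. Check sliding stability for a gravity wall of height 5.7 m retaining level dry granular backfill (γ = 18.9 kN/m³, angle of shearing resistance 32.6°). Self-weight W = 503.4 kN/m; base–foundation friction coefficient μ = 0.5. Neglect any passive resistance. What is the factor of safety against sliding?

K_a = tan²(45° − 32.6°/2) = 0.2997.
P_a = ½K_aγH² = 0.5×0.2997×18.9×5.7² = 92.03 kN/m, acting at H/3 = 1.900 m above the base.
FS_sliding = μW / P_a = 0.5×503.4 / 92.03 = 2.735.

2.74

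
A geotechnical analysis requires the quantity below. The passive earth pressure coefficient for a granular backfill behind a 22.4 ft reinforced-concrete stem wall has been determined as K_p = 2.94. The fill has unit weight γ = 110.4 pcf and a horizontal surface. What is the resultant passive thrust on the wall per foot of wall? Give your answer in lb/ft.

81400 lb/ft

P = ½ K_p γ H² = 0.5 × 2.94 × 110.4 × 22.4² = 81430 lb/ft.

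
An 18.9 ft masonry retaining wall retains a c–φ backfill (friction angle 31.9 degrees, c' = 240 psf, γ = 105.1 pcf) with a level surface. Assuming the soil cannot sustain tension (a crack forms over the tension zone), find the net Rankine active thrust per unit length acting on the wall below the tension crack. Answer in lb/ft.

K_a = 0.3085; √K_a = 0.5555.
Tension-crack depth z_c = 2c/(γ√K_a) = 2×240/(105.1×0.5555) = 8.222 ft.
σ_a at base = K_a γ H − 2c√K_a = 0.3085×105.1×18.9 − 2×240×0.5555 = 346.2 psf.
P_a = ½ × 346.2 × (H − z_c) = 0.5×346.2×10.68 = 1848 lb/ft.

1850 lb/ft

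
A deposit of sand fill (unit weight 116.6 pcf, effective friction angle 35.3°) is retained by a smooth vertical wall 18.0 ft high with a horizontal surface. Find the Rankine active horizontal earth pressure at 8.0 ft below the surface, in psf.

250 psf

K_a = (1 − sin φ)/(1 + sin φ) = 0.2675.
σ_h = K_a γ z = 0.2675 × 116.6 × 8.0 = 249.6 psf.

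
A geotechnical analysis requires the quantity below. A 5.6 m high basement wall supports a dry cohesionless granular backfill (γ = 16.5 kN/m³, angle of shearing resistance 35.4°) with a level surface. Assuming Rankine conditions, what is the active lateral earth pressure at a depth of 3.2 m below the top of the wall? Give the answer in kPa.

K_a = (1 − sin φ)/(1 + sin φ) = 0.2664.
σ_h = K_a γ z = 0.2664 × 16.5 × 3.2 = 14.07 kPa.

14.1 kPa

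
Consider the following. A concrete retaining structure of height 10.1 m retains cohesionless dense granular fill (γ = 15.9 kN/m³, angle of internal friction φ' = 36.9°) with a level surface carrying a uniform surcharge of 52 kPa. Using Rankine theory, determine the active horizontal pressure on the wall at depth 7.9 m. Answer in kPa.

K_a = (1 − sin φ)/(1 + sin φ) = 0.2497.
σ_v = γz + q = 15.9 × 7.9 + 52 = 177.6 kPa.
σ_h = K_a σ_v = 0.2497 × 177.6 = 44.34 kPa.

44.3 kPa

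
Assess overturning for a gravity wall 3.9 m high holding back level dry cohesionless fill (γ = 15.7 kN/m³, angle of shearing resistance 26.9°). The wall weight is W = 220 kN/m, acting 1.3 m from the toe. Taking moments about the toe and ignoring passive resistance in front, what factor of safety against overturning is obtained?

4.89

K_a = tan²(45° − 26.9°/2) = 0.3770.
P_a = ½K_aγH² = 0.5×0.3770×15.7×3.9² = 45.01 kN/m, acting at H/3 = 1.300 m above the base.
Overturning moment M_o = P_a × H/3 = 45.01 × 1.300 = 58.52.
Resisting moment M_r = W × 1.3 = 220 × 1.3 = 286.0.
FS_overturning = M_r/M_o = 286.0/58.52 = 4.887.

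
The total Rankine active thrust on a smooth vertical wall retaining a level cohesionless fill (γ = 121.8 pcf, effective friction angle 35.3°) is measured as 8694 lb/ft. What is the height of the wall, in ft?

K_a = 0.2675. P_a = ½ K_a γ H² ⇒ H = √(2P_a/(K_a γ)).
H = √(2×8694/(0.2675×121.8)) = 23.10 ft.

23.1 ft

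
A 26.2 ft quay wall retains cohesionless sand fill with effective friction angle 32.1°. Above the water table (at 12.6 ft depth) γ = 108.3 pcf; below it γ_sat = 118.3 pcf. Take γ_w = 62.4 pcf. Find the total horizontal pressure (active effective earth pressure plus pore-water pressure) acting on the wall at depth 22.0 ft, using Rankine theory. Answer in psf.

K_a = (1 − sin φ)/(1 + sin φ) = 0.3060.
γ' = 118.3 − 62.4 = 55.90 pcf.
Effective vertical stress at 22.0 ft: σ'_v = 108.3×12.6 + 55.90×9.40 = 1890 psf.
σ'_h = K_a σ'_v = 0.3060 × 1890 = 578.3 psf; u = γ_w × 9.40 = 586.6 psf.
Total σ_h = 578.3 + 586.6 = 1165 psf.

1160 psf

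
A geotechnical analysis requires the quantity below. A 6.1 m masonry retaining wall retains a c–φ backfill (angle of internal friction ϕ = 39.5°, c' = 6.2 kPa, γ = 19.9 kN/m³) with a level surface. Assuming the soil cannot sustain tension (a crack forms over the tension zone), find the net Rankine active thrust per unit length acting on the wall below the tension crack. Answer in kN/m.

K_a = 0.2224; √K_a = 0.4716.
Tension-crack depth z_c = 2c/(γ√K_a) = 2×6.2/(19.9×0.4716) = 1.321 m.
σ_a at base = K_a γ H − 2c√K_a = 0.2224×19.9×6.1 − 2×6.2×0.4716 = 21.15 kPa.
P_a = ½ × 21.15 × (H − z_c) = 0.5×21.15×4.779 = 50.54 kN/m.

50.5 kN/m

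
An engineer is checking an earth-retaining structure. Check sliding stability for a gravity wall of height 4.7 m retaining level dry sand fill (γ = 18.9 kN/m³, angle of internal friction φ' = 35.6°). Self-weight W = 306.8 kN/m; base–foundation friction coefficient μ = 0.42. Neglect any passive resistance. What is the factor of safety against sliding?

K_a = tan²(45° − 35.6°/2) = 0.2641.
P_a = ½K_aγH² = 0.5×0.2641×18.9×4.7² = 55.14 kN/m, acting at H/3 = 1.567 m above the base.
FS_sliding = μW / P_a = 0.42×306.8 / 55.14 = 2.337.

2.34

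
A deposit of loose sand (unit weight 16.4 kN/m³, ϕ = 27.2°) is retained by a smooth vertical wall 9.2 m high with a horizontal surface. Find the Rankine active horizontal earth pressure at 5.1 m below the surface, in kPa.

31.2 kPa

K_a = (1 − sin φ)/(1 + sin φ) = 0.3726.
σ_h = K_a γ z = 0.3726 × 16.4 × 5.1 = 31.16 kPa.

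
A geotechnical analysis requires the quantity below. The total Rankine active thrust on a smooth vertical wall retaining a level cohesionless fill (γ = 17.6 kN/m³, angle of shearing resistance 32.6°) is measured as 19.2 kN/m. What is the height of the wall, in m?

K_a = 0.2997. P_a = ½ K_a γ H² ⇒ H = √(2P_a/(K_a γ)).
H = √(2×19.2/(0.2997×17.6)) = 2.698 m.

2.70 m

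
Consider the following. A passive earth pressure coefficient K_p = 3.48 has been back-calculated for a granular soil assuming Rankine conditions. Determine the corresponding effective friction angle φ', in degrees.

K_p = (1+sin φ)/(1−sin φ) ⇒ sin φ = (K_p − 1)/(K_p + 1) = 0.5536.
φ = arcsin(0.5536) = 33.61°.

33.6°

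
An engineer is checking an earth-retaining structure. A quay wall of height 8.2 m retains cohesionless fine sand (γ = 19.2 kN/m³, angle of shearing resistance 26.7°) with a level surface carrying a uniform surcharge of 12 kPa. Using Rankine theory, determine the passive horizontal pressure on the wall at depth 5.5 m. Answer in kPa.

K_p = (1 + sin φ)/(1 − sin φ) = 2.632.
σ_v = γz + q = 19.2 × 5.5 + 12 = 117.6 kPa.
σ_h = K_p σ_v = 2.632 × 117.6 = 309.5 kPa.

310 kPa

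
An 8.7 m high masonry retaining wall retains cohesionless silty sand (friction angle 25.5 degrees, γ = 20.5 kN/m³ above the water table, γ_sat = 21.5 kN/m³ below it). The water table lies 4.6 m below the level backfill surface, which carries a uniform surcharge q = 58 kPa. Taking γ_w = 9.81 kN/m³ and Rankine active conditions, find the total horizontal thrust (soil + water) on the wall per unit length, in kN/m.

563 kN/m

K_a = tan²(45° − φ/2) = 0.3981.
γ' = 21.5 − 9.81 = 11.69 kN/m³. h₂ = H − d_w = 4.1 m.
σ'_h: at surface K_a·q = 23.09; at WT K_a(q+γd_w) = 60.63; at base K_a(q+γd_w+γ'h₂) = 79.71 kPa.
P₁ = ½(23.09+60.63)×4.6 = 192.6; P₂ = ½(60.63+79.71)×4.1 = 287.7; P_w = ½γ_w h₂² = 82.45.
Total = 192.6+287.7+82.45 = 562.7 kN/m.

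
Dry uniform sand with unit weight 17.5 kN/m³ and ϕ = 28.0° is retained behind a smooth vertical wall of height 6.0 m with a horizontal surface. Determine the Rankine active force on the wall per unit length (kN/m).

114 kN/m

K_a = tan²(45° − φ/2) = 0.3610.
P_a = ½ K_a γ H² = 0.5 × 0.3610 × 17.5 × 6.0² = 113.7 kN/m.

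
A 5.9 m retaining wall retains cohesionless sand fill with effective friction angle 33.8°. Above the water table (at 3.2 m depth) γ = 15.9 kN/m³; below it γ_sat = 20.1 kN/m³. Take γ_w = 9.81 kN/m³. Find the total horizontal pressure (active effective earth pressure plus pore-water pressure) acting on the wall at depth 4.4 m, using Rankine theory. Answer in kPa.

K_a = (1 − sin φ)/(1 + sin φ) = 0.2851.
γ' = 20.1 − 9.81 = 10.29 kN/m³.
Effective vertical stress at 4.4 m: σ'_v = 15.9×3.2 + 10.29×1.20 = 63.23 kPa.
σ'_h = K_a σ'_v = 0.2851 × 63.23 = 18.03 kPa; u = γ_w × 1.20 = 11.77 kPa.
Total σ_h = 18.03 + 11.77 = 29.80 kPa.

29.8 kPa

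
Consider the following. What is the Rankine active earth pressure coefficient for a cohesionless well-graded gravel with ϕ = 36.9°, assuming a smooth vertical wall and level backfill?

K_a = (1 − sin φ)/(1 + sin φ) = (1 − sin 36.9°)/(1 + sin 36.9°) = 0.2497.

0.250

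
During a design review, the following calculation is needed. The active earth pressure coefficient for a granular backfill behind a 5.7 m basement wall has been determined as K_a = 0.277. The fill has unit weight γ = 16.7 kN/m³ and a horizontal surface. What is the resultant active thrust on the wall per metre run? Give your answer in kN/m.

P = ½ K_a γ H² = 0.5 × 0.277 × 16.7 × 5.7² = 75.15 kN/m.

75.1 kN/m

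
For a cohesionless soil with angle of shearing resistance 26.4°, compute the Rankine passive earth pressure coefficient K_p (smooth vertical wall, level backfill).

K_p = (1 + sin φ)/(1 − sin φ) = tan²(45° + 26.4°/2) = 2.601.

2.60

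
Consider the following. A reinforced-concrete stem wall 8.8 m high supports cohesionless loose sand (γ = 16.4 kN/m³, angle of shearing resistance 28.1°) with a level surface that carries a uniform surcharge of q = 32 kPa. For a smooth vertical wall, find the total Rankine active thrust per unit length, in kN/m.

K_a = tan²(45° − φ/2) = 0.3596.
Soil triangle: ½ K_a γ H² = 0.5×0.3596×16.4×8.8² = 228.4 kN/m.
Surcharge rectangle: K_a q H = 0.3596×32×8.8 = 101.3 kN/m.
Total = 228.4 + 101.3 = 329.6 kN/m.

330 kN/m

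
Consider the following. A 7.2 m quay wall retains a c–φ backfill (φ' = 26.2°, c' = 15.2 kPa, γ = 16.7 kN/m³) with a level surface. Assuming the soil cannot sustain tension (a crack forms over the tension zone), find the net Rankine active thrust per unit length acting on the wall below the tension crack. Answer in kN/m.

K_a = 0.3874; √K_a = 0.6224.
Tension-crack depth z_c = 2c/(γ√K_a) = 2×15.2/(16.7×0.6224) = 2.925 m.
σ_a at base = K_a γ H − 2c√K_a = 0.3874×16.7×7.2 − 2×15.2×0.6224 = 27.66 kPa.
P_a = ½ × 27.66 × (H − z_c) = 0.5×27.66×4.275 = 59.14 kN/m.

59.1 kN/m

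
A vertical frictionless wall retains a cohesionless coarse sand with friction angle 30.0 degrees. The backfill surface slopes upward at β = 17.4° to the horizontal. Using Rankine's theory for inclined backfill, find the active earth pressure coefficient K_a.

K_a = cos β · (cos β − √(cos²β − cos²φ)) / (cos β + √(cos²β − cos²φ)).
cos β = 0.9542, cos φ = 0.8660, √(cos²β − cos²φ) = 0.4007.
K_a = 0.9542 × (0.9542 − 0.4007)/(0.9542 + 0.4007) = 0.3898.

0.390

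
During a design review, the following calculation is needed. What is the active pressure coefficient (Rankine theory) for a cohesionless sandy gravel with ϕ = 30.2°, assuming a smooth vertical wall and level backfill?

0.331

K_a = (1 − sin φ)/(1 + sin φ) = (1 − sin 30.2°)/(1 + sin 30.2°) = 0.3307.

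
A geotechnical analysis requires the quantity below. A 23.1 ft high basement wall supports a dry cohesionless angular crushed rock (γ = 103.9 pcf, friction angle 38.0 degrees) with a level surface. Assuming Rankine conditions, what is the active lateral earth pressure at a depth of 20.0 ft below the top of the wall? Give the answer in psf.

494 psf

K_a = (1 − sin φ)/(1 + sin φ) = 0.2379.
σ_h = K_a γ z = 0.2379 × 103.9 × 20.0 = 494.3 psf.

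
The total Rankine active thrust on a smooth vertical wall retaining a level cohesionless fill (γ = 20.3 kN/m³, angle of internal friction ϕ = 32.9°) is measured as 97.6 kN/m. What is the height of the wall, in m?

K_a = 0.2960. P_a = ½ K_a γ H² ⇒ H = √(2P_a/(K_a γ)).
H = √(2×97.6/(0.2960×20.3)) = 5.699 m.

5.70 m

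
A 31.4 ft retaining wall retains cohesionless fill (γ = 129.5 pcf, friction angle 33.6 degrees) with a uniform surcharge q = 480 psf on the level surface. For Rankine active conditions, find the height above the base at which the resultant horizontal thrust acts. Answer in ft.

11.5 ft

K_a = 0.2875.
Triangular part P₁ = ½K_aγH² = 18350 at H/3 = 10.47 ft; rectangular part P₂ = K_a q H = 4333 at H/2 = 15.70 ft.
ȳ = (P₁·10.47 + P₂·15.70)/(P₁+P₂) = 11.47 ft.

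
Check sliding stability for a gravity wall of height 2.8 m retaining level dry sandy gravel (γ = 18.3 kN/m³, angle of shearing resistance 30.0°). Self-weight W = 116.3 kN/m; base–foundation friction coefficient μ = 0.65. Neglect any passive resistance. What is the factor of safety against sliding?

3.16

K_a = tan²(45° − 30.0°/2) = 0.3333.
P_a = ½K_aγH² = 0.5×0.3333×18.3×2.8² = 23.91 kN/m, acting at H/3 = 0.9333 m above the base.
FS_sliding = μW / P_a = 0.65×116.3 / 23.91 = 3.161.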